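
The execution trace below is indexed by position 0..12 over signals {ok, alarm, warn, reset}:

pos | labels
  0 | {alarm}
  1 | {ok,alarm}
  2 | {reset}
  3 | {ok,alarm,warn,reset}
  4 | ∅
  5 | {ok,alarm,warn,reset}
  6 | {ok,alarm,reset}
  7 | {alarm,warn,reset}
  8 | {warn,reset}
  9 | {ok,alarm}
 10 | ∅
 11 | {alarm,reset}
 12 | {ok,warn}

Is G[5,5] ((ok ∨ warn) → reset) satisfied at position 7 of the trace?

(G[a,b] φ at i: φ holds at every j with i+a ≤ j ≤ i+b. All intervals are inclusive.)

Check ((ok ∨ warn) → reset) at every j in [12,12]:
  j=12: antecedent true; consequent false → ✗
Fails at j=12 → formula fails.

No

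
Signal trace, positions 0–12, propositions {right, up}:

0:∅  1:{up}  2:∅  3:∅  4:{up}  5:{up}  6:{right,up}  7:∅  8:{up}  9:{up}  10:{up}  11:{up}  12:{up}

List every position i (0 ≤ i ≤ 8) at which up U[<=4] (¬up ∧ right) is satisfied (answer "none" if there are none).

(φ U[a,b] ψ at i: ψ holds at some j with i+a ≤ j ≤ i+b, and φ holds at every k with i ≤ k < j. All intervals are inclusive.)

Evaluate at each i in [0,8]:
  i=0: ✗ (no rhs in [0,4])
  i=1: ✗ (no rhs in [1,5])
  i=2: ✗ (no rhs in [2,6])
  i=3: ✗ (no rhs in [3,7])
  i=4: ✗ (no rhs in [4,8])
  i=5: ✗ (no rhs in [5,9])
  i=6: ✗ (no rhs in [6,10])
  i=7: ✗ (no rhs in [7,11])
  i=8: ✗ (no rhs in [8,12])

none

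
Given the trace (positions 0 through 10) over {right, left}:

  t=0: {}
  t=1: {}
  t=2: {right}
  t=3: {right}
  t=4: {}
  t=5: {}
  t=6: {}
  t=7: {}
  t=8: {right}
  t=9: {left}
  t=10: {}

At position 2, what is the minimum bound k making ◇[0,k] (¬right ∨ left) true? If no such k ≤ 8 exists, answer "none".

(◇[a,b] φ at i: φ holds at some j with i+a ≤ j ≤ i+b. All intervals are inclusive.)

Scan j = 2,3,… for (¬right ∨ left):
  j=2: fails
  j=3: fails
  j=4: holds
First hit at j=4, so smallest k = 4-2 = 2.

2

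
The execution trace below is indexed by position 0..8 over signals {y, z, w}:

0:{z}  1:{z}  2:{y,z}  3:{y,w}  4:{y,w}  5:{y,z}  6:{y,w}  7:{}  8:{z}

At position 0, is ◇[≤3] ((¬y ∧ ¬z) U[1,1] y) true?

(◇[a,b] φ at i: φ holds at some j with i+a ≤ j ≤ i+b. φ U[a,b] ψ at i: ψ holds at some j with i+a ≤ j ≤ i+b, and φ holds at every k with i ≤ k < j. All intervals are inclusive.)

Check ((¬y ∧ ¬z) U[1,1] y) at each j in [0,3]:
  j=0: fails
  j=1: fails
  j=2: fails
  j=3: fails
No position in the window satisfies it → formula fails.

No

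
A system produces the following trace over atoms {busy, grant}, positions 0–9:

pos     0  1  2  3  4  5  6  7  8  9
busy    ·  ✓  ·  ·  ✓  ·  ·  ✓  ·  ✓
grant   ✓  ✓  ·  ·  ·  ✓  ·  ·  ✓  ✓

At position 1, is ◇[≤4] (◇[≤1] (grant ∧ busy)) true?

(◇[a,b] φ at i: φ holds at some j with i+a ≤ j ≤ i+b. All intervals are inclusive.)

Check ◇[≤1] (grant ∧ busy) at each j in [1,5]:
  j=1: holds (witness at 1)
  j=2: fails (none in [2,3])
  j=3: fails (none in [3,4])
  j=4: fails (none in [4,5])
  j=5: fails (none in [5,6])
Found at j=1 → formula holds.

Yes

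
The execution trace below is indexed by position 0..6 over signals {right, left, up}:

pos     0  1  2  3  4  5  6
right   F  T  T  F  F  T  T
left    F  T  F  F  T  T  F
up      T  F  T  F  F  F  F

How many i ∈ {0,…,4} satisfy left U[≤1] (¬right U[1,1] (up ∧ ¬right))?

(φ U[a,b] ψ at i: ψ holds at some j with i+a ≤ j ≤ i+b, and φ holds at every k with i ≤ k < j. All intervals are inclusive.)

0

Evaluate at each i in [0,4]:
  i=0: ✗ (no rhs in [0,1])
  i=1: ✗ (no rhs in [1,2])
  i=2: ✗ (no rhs in [2,3])
  i=3: ✗ (no rhs in [3,4])
  i=4: ✗ (no rhs in [4,5])
Positions where it holds: {} → 0.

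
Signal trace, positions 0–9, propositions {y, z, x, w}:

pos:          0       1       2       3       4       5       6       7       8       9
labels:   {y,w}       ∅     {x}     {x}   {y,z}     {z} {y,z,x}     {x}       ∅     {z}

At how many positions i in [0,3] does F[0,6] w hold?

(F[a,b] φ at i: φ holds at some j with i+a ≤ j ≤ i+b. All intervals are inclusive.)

1

Evaluate at each i in [0,3]:
  i=0: ✓ (witness j=0)
  i=1: ✗ (none in [1,7])
  i=2: ✗ (none in [2,8])
  i=3: ✗ (none in [3,9])
Positions where it holds: {0} → 1.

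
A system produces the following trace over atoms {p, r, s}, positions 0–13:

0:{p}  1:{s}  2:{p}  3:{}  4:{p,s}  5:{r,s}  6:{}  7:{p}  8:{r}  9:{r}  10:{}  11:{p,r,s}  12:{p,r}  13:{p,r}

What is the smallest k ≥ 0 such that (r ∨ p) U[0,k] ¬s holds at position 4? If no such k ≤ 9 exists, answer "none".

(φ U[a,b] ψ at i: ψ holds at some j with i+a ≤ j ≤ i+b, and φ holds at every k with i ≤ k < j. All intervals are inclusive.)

Need earliest j ≥ 4 with ¬s, and (r ∨ p) at every k in [4,j-1].
  j=4: rhs fails.
  j=5: rhs fails.
  j=6: rhs holds; lhs holds on [4,5]. k = 2.

2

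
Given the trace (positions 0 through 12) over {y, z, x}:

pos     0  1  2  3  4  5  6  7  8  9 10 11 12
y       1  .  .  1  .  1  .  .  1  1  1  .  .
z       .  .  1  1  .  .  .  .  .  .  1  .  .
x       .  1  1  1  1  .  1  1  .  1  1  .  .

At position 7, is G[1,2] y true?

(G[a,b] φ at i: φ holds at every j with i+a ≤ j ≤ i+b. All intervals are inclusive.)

Check y at every j in [8,9]:
  j=8: true
  j=9: true
All positions satisfy it → formula holds.

Holds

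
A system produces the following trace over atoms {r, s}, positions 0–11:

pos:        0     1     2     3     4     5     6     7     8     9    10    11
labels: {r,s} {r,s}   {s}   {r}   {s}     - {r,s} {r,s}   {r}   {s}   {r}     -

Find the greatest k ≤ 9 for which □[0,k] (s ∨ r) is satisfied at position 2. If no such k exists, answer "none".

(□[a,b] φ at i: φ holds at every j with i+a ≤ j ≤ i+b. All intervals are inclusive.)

(s ∨ r) must hold from j=2 onward; find where it first fails.
  j=2: holds
  j=3: holds
  j=4: holds
  j=5: fails
Holds on [2,4], so largest k = 2.

2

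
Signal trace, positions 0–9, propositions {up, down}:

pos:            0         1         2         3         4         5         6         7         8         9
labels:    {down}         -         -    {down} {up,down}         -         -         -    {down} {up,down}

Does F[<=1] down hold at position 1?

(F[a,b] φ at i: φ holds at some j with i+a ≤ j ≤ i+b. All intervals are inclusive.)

Check down at each j in [1,2]:
  j=1: false
  j=2: false
No position in the window satisfies it → formula fails.

False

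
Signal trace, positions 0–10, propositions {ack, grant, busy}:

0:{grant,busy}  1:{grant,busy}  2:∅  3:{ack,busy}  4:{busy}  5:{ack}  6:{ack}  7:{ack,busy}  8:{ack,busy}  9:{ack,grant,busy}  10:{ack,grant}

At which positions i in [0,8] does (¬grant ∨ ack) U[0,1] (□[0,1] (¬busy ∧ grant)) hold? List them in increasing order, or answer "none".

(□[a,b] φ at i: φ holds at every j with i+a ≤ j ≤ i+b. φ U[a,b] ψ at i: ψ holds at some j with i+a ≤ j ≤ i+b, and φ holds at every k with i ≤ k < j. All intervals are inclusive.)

Evaluate at each i in [0,8]:
  i=0: ✗ (no rhs in [0,1])
  i=1: ✗ (no rhs in [1,2])
  i=2: ✗ (no rhs in [2,3])
  i=3: ✗ (no rhs in [3,4])
  i=4: ✗ (no rhs in [4,5])
  i=5: ✗ (no rhs in [5,6])
  i=6: ✗ (no rhs in [6,7])
  i=7: ✗ (no rhs in [7,8])
  i=8: ✗ (no rhs in [8,9])

none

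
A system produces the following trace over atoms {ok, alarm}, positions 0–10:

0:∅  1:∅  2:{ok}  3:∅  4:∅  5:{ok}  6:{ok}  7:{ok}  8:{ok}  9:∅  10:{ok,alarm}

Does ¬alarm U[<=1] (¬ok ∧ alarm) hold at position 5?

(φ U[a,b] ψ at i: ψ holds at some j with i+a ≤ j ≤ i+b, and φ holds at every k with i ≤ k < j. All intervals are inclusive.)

Need some j in [5,6] with (¬ok ∧ alarm), and ¬alarm at every k in [5,j-1].
  j=5: (¬ok ∧ alarm) false.
  j=6: (¬ok ∧ alarm) false.
No j in the window works → until fails.

No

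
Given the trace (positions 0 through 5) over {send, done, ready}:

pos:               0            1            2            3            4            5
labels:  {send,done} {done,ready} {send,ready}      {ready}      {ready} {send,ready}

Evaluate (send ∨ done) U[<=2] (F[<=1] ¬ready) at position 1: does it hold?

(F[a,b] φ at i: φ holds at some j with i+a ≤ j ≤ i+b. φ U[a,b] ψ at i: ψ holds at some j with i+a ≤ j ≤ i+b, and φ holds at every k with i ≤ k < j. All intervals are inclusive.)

Does not hold

Need some j in [1,3] with F[<=1] ¬ready, and (send ∨ done) at every k in [1,j-1].
  j=1: F[<=1] ¬ready — fails (none in [1,2]).
  j=2: F[<=1] ¬ready — fails (none in [2,3]).
  j=3: F[<=1] ¬ready — fails (none in [3,4]).
No j in the window works → until fails.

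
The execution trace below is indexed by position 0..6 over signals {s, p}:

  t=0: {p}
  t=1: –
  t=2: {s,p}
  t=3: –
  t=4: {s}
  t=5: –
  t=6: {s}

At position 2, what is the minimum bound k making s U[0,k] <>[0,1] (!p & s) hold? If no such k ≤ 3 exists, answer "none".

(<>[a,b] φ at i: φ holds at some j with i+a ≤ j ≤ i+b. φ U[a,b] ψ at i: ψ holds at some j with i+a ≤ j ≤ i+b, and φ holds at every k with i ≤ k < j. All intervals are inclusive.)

1

Need earliest j ≥ 2 with <>[0,1] (!p & s), and s at every k in [2,j-1].
  j=2: rhs fails.
  j=3: rhs holds; lhs holds on [2,2]. k = 1.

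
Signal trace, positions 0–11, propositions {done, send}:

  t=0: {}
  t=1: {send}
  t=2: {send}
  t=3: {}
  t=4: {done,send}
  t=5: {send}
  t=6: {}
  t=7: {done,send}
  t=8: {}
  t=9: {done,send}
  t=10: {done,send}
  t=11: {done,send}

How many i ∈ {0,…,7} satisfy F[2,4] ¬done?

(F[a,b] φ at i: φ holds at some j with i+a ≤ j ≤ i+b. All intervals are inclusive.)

7

Evaluate at each i in [0,7]:
  i=0: ✓ (witness j=2)
  i=1: ✓ (witness j=3)
  i=2: ✓ (witness j=5)
  i=3: ✓ (witness j=5)
  i=4: ✓ (witness j=6)
  i=5: ✓ (witness j=8)
  i=6: ✓ (witness j=8)
  i=7: ✗ (none in [9,11])
Positions where it holds: {0, 1, 2, 3, 4, 5, 6} → 7.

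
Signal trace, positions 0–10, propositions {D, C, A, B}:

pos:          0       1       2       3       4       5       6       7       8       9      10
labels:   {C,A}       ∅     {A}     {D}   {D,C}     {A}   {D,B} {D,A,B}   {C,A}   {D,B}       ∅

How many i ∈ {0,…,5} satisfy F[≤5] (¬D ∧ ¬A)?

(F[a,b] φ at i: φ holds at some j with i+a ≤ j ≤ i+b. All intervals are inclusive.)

Evaluate at each i in [0,5]:
  i=0: ✓ (witness j=1)
  i=1: ✓ (witness j=1)
  i=2: ✗ (none in [2,7])
  i=3: ✗ (none in [3,8])
  i=4: ✗ (none in [4,9])
  i=5: ✓ (witness j=10)
Positions where it holds: {0, 1, 5} → 3.

3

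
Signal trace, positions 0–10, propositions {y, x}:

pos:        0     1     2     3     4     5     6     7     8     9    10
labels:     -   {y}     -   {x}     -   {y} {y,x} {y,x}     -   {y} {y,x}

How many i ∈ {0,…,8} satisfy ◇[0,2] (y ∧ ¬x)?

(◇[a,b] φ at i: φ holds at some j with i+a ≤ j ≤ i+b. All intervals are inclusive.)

Evaluate at each i in [0,8]:
  i=0: ✓ (witness j=1)
  i=1: ✓ (witness j=1)
  i=2: ✗ (none in [2,4])
  i=3: ✓ (witness j=5)
  i=4: ✓ (witness j=5)
  i=5: ✓ (witness j=5)
  i=6: ✗ (none in [6,8])
  i=7: ✓ (witness j=9)
  i=8: ✓ (witness j=9)
Positions where it holds: {0, 1, 3, 4, 5, 7, 8} → 7.

7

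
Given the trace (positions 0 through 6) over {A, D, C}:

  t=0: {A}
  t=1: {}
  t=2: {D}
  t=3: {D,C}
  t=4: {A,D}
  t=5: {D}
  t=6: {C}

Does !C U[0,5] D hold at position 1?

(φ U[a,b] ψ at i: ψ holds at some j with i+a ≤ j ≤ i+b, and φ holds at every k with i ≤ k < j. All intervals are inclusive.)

Need some j in [1,6] with D, and !C at every k in [1,j-1].
  j=1: D false.
  j=2: D holds; !C holds at every k in [1,1] → satisfied.

Holds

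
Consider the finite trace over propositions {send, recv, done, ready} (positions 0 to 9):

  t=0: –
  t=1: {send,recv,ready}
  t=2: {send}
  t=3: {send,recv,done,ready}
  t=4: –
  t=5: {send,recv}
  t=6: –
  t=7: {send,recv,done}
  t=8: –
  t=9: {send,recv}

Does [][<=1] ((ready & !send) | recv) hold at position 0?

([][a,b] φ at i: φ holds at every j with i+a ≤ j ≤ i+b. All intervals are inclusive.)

Check ((ready & !send) | recv) at every j in [0,1]:
  j=0: false
  j=1: true
Fails at j=0 → formula fails.

No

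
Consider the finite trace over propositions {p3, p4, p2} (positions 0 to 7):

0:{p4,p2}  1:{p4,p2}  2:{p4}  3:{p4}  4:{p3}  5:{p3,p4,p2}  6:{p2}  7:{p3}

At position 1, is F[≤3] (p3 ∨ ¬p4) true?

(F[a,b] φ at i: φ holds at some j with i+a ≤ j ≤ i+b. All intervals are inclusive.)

Check (p3 ∨ ¬p4) at each j in [1,4]:
  j=1: false
  j=2: false
  j=3: false
  j=4: true
Found at j=4 → formula holds.

Yes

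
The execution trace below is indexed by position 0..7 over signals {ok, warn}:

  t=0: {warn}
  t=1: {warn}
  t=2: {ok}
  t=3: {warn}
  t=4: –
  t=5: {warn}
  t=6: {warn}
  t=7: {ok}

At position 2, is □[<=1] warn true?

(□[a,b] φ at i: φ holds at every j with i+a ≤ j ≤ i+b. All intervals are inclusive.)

Check warn at every j in [2,3]:
  j=2: false
  j=3: true
Fails at j=2 → formula fails.

False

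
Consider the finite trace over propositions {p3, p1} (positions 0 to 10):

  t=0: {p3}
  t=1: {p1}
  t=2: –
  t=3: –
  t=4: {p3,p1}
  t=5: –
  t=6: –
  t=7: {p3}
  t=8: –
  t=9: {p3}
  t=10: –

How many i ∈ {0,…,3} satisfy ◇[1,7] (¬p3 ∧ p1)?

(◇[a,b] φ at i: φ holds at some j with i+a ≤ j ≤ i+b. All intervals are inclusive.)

1

Evaluate at each i in [0,3]:
  i=0: ✓ (witness j=1)
  i=1: ✗ (none in [2,8])
  i=2: ✗ (none in [3,9])
  i=3: ✗ (none in [4,10])
Positions where it holds: {0} → 1.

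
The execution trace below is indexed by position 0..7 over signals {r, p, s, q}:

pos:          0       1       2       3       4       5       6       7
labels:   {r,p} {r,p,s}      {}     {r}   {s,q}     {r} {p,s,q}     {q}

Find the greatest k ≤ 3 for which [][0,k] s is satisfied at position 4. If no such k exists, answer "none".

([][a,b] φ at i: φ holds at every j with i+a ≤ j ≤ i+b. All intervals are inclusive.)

0

s must hold from j=4 onward; find where it first fails.
  j=4: holds
  j=5: fails
Holds on [4,4], so largest k = 0.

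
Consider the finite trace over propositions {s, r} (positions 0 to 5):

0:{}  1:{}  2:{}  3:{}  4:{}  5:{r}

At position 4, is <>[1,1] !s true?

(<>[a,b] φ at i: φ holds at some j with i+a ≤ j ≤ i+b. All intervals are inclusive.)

Holds

Check !s at each j in [5,5]:
  j=5: true
Found at j=5 → formula holds.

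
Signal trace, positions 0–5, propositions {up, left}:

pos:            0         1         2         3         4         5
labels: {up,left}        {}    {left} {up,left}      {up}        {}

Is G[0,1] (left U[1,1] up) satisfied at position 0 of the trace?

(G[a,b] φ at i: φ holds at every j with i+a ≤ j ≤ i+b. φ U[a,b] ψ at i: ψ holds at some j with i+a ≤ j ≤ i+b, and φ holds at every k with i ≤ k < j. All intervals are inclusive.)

Check (left U[1,1] up) at every j in [0,1]:
  j=0: fails
  j=1: fails
Fails at j=0 → formula fails.

False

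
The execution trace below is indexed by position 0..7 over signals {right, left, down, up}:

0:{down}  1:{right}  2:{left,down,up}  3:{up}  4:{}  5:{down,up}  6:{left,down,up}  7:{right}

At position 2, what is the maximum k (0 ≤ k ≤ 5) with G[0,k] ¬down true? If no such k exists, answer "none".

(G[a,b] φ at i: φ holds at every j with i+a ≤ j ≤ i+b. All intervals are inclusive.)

none

¬down must hold from j=2 onward; find where it first fails.
  j=2: fails → no k works.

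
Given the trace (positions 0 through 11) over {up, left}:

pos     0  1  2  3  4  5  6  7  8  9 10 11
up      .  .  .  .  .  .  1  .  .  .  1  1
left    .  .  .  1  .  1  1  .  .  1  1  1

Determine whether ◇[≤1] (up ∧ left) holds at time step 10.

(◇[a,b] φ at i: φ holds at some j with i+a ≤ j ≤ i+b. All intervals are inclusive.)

Check (up ∧ left) at each j in [10,11]:
  j=10: true
  j=11: true
Found at j=10 → formula holds.

Holds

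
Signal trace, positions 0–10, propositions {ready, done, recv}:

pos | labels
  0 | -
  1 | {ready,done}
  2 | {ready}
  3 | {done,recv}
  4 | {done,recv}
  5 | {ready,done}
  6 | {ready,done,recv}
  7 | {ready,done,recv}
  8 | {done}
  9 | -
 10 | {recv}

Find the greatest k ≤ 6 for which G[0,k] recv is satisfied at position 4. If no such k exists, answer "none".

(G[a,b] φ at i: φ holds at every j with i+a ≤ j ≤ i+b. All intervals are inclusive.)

recv must hold from j=4 onward; find where it first fails.
  j=4: holds
  j=5: fails
Holds on [4,4], so largest k = 0.

0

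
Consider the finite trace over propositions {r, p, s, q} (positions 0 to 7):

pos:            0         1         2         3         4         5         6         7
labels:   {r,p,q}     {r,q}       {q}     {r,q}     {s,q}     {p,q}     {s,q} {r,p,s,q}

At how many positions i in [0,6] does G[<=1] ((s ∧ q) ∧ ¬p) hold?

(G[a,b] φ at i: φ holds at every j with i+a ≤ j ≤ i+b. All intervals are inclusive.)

0

Evaluate at each i in [0,6]:
  i=0: ✗ (fails at j=0)
  i=1: ✗ (fails at j=1)
  i=2: ✗ (fails at j=2)
  i=3: ✗ (fails at j=3)
  i=4: ✗ (fails at j=5)
  i=5: ✗ (fails at j=5)
  i=6: ✗ (fails at j=7)
Positions where it holds: {} → 0.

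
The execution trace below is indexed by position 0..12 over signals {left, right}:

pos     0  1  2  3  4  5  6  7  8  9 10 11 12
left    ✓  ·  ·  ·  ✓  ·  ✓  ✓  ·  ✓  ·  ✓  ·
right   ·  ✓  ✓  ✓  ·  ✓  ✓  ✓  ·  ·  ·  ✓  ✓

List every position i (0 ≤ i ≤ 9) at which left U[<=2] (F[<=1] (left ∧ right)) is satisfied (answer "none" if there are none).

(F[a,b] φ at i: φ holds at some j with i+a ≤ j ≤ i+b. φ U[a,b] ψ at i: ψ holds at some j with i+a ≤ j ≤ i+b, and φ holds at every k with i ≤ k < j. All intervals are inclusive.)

4, 5, 6, 7, 9

Evaluate at each i in [0,9]:
  i=0: ✗ (no rhs in [0,2])
  i=1: ✗ (no rhs in [1,3])
  i=2: ✗ (no rhs in [2,4])
  i=3: ✗ (lhs fails at k=3 before rhs at j=5)
  i=4: ✓ (rhs at j=5; lhs holds on [4,4])
  i=5: ✓ (rhs at j=5)
  i=6: ✓ (rhs at j=6)
  i=7: ✓ (rhs at j=7)
  i=8: ✗ (lhs fails at k=8 before rhs at j=10)
  i=9: ✓ (rhs at j=10; lhs holds on [9,9])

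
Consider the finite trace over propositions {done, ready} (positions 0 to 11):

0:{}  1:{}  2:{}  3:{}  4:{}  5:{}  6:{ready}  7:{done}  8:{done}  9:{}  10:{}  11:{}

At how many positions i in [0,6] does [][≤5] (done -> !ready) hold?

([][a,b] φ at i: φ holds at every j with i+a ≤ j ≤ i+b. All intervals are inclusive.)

Evaluate at each i in [0,6]:
  i=0: ✓ (all of [0,5])
  i=1: ✓ (all of [1,6])
  i=2: ✓ (all of [2,7])
  i=3: ✓ (all of [3,8])
  i=4: ✓ (all of [4,9])
  i=5: ✓ (all of [5,10])
  i=6: ✓ (all of [6,11])
Positions where it holds: {0, 1, 2, 3, 4, 5, 6} → 7.

7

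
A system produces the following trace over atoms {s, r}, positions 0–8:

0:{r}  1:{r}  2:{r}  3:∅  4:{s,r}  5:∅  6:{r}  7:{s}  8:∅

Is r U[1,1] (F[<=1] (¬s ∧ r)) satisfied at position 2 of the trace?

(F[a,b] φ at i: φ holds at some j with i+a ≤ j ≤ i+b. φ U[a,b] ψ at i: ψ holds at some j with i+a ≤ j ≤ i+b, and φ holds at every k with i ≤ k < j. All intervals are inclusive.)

Need some j in [3,3] with F[<=1] (¬s ∧ r), and r at every k in [2,j-1].
  j=3: F[<=1] (¬s ∧ r) — fails (none in [3,4]).
No j in the window works → until fails.

No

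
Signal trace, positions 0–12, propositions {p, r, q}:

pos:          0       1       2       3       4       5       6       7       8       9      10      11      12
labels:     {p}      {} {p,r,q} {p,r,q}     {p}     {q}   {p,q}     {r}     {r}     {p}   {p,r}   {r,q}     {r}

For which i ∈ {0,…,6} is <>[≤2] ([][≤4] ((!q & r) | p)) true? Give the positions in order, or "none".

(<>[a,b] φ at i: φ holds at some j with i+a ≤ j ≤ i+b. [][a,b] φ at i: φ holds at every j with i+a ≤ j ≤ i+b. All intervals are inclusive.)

4, 5, 6

Evaluate at each i in [0,6]:
  i=0: ✗ (none in [0,2])
  i=1: ✗ (none in [1,3])
  i=2: ✗ (none in [2,4])
  i=3: ✗ (none in [3,5])
  i=4: ✓ (witness j=6)
  i=5: ✓ (witness j=6)
  i=6: ✓ (witness j=6)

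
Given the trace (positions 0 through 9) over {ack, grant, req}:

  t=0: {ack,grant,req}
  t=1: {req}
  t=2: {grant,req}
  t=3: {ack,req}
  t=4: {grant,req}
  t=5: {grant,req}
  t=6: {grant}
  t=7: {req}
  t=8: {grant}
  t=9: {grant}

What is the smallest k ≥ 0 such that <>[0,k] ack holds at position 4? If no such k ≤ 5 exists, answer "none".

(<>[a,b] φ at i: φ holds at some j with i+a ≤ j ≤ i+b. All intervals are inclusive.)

none

Scan j = 4,5,… for ack:
  j=4: fails
  j=5: fails
  j=6: fails
  j=7: fails
  j=8: fails
  j=9: fails
No j in [4,9] satisfies it → none.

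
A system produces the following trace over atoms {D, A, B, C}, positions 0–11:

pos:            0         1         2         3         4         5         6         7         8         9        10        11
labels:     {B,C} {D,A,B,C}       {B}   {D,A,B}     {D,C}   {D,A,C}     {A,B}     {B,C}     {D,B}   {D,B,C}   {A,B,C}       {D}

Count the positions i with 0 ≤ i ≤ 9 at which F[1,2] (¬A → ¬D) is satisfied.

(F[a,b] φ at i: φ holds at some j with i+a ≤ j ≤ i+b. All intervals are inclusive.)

9

Evaluate at each i in [0,9]:
  i=0: ✓ (witness j=1)
  i=1: ✓ (witness j=2)
  i=2: ✓ (witness j=3)
  i=3: ✓ (witness j=5)
  i=4: ✓ (witness j=5)
  i=5: ✓ (witness j=6)
  i=6: ✓ (witness j=7)
  i=7: ✗ (none in [8,9])
  i=8: ✓ (witness j=10)
  i=9: ✓ (witness j=10)
Positions where it holds: {0, 1, 2, 3, 4, 5, 6, 8, 9} → 9.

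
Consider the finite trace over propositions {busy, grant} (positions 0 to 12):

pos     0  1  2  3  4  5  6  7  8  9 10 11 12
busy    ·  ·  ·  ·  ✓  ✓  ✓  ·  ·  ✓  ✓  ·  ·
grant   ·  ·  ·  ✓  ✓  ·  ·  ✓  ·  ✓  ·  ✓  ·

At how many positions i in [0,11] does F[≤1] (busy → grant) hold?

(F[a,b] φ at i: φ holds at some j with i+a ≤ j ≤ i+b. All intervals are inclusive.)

11

Evaluate at each i in [0,11]:
  i=0: ✓ (witness j=0)
  i=1: ✓ (witness j=1)
  i=2: ✓ (witness j=2)
  i=3: ✓ (witness j=3)
  i=4: ✓ (witness j=4)
  i=5: ✗ (none in [5,6])
  i=6: ✓ (witness j=7)
  i=7: ✓ (witness j=7)
  i=8: ✓ (witness j=8)
  i=9: ✓ (witness j=9)
  i=10: ✓ (witness j=11)
  i=11: ✓ (witness j=11)
Positions where it holds: {0, 1, 2, 3, 4, 6, 7, 8, 9, 10, 11} → 11.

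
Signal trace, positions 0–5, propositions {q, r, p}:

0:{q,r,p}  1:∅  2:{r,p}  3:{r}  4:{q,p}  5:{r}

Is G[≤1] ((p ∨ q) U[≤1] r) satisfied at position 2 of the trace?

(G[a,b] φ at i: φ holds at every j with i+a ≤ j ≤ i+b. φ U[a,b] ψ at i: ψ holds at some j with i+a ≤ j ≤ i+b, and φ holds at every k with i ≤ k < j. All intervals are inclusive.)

True

Check ((p ∨ q) U[≤1] r) at every j in [2,3]:
  j=2: holds
  j=3: holds
All positions satisfy it → formula holds.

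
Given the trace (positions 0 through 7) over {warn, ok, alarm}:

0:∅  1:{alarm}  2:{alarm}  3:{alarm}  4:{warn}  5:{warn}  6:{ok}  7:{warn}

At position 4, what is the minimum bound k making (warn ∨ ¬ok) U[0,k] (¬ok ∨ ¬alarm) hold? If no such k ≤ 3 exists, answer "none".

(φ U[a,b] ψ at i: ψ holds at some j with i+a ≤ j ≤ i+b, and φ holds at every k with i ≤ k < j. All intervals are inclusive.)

0

Need earliest j ≥ 4 with (¬ok ∨ ¬alarm), and (warn ∨ ¬ok) at every k in [4,j-1].
  j=4: rhs holds (empty prefix). k = 0.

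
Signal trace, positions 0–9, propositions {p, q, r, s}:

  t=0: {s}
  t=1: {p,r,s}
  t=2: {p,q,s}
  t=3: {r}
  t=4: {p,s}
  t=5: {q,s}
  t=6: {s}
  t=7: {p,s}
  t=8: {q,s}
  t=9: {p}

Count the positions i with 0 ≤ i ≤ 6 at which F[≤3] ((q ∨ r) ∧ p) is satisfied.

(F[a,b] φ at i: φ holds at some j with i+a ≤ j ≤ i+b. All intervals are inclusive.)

3

Evaluate at each i in [0,6]:
  i=0: ✓ (witness j=1)
  i=1: ✓ (witness j=1)
  i=2: ✓ (witness j=2)
  i=3: ✗ (none in [3,6])
  i=4: ✗ (none in [4,7])
  i=5: ✗ (none in [5,8])
  i=6: ✗ (none in [6,9])
Positions where it holds: {0, 1, 2} → 3.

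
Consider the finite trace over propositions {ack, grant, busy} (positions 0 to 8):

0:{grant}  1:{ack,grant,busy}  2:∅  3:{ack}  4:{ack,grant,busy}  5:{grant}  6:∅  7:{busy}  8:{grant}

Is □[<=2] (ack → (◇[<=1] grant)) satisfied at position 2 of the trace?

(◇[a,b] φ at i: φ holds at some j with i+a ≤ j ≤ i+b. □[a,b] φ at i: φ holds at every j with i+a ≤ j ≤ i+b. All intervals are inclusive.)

Holds

Check (ack → (◇[<=1] grant)) at every j in [2,4]:
  j=2: antecedent false → ✓
  j=3: antecedent true; consequent holds (witness at 4) → ✓
  j=4: antecedent true; consequent holds (witness at 4) → ✓
All positions satisfy it → formula holds.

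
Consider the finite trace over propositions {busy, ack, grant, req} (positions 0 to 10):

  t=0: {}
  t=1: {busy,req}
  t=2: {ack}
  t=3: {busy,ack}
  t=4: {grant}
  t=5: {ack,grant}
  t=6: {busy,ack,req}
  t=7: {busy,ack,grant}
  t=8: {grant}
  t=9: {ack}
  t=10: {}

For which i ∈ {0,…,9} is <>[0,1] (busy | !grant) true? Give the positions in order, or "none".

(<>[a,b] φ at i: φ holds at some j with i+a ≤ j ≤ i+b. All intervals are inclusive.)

Evaluate at each i in [0,9]:
  i=0: ✓ (witness j=0)
  i=1: ✓ (witness j=1)
  i=2: ✓ (witness j=2)
  i=3: ✓ (witness j=3)
  i=4: ✗ (none in [4,5])
  i=5: ✓ (witness j=6)
  i=6: ✓ (witness j=6)
  i=7: ✓ (witness j=7)
  i=8: ✓ (witness j=9)
  i=9: ✓ (witness j=9)

0, 1, 2, 3, 5, 6, 7, 8, 9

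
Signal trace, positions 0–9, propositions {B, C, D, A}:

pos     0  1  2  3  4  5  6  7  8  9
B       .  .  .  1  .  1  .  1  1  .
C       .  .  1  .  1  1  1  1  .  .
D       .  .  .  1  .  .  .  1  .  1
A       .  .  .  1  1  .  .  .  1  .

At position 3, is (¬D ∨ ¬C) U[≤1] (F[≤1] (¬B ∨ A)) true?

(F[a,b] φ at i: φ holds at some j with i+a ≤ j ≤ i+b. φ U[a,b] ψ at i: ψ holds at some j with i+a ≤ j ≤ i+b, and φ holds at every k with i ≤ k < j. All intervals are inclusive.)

Need some j in [3,4] with F[≤1] (¬B ∨ A), and (¬D ∨ ¬C) at every k in [3,j-1].
  j=3: F[≤1] (¬B ∨ A) holds; no prefix to check → satisfied.

Holds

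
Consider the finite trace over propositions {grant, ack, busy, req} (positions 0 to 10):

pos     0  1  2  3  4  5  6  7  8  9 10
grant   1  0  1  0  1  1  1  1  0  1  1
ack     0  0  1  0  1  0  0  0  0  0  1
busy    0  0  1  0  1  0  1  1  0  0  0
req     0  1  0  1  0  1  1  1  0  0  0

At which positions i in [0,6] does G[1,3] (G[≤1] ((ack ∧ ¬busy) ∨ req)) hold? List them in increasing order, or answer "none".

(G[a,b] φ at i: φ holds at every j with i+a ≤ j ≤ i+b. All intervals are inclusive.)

Evaluate at each i in [0,6]:
  i=0: ✗ (fails at j=1)
  i=1: ✗ (fails at j=2)
  i=2: ✗ (fails at j=3)
  i=3: ✗ (fails at j=4)
  i=4: ✗ (fails at j=7)
  i=5: ✗ (fails at j=7)
  i=6: ✗ (fails at j=7)

none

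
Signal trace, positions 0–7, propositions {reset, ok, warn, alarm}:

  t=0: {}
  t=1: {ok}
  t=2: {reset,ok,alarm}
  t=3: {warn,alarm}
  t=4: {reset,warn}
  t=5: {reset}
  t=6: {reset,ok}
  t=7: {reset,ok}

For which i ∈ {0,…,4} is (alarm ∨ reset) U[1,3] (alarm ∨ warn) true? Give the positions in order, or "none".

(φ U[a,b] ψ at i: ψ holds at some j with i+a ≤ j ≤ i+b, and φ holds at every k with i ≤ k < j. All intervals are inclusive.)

2, 3

Evaluate at each i in [0,4]:
  i=0: ✗ (lhs fails at k=0 before rhs at j=2)
  i=1: ✗ (lhs fails at k=1 before rhs at j=2)
  i=2: ✓ (rhs at j=3; lhs holds on [2,2])
  i=3: ✓ (rhs at j=4; lhs holds on [3,3])
  i=4: ✗ (no rhs in [5,7])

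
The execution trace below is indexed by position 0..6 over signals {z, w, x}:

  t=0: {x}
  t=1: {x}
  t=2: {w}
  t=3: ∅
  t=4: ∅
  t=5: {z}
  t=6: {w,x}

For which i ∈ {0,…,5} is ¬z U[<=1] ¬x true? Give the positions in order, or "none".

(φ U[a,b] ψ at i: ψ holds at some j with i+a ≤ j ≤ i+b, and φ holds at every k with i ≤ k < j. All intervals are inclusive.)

Evaluate at each i in [0,5]:
  i=0: ✗ (no rhs in [0,1])
  i=1: ✓ (rhs at j=2; lhs holds on [1,1])
  i=2: ✓ (rhs at j=2)
  i=3: ✓ (rhs at j=3)
  i=4: ✓ (rhs at j=4)
  i=5: ✓ (rhs at j=5)

1, 2, 3, 4, 5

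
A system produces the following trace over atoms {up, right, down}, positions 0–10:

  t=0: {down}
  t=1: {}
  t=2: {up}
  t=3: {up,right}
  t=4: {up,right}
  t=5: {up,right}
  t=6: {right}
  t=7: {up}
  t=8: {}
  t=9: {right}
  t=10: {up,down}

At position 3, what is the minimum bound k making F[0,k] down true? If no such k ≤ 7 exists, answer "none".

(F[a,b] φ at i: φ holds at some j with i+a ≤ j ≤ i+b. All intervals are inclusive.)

7

Scan j = 3,4,… for down:
  j=3: fails
  j=4: fails
  j=5: fails
  j=6: fails
  j=7: fails
  j=8: fails
  j=9: fails
  j=10: holds
First hit at j=10, so smallest k = 10-3 = 7.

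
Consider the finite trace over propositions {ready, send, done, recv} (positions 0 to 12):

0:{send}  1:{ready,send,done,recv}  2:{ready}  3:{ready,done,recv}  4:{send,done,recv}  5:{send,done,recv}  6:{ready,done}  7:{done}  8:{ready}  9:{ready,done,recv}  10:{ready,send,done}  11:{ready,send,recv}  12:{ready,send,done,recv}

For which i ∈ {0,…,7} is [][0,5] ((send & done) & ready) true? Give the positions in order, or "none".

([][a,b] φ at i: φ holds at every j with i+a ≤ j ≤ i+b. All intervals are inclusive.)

none

Evaluate at each i in [0,7]:
  i=0: ✗ (fails at j=0)
  i=1: ✗ (fails at j=2)
  i=2: ✗ (fails at j=2)
  i=3: ✗ (fails at j=3)
  i=4: ✗ (fails at j=4)
  i=5: ✗ (fails at j=5)
  i=6: ✗ (fails at j=6)
  i=7: ✗ (fails at j=7)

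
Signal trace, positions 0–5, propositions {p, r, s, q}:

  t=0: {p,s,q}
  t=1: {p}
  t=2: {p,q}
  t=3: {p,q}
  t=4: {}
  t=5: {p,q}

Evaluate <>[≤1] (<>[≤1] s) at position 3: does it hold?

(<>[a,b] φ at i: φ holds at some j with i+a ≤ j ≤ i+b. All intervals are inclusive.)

Does not hold

Check <>[≤1] s at each j in [3,4]:
  j=3: fails (none in [3,4])
  j=4: fails (none in [4,5])
No position in the window satisfies it → formula fails.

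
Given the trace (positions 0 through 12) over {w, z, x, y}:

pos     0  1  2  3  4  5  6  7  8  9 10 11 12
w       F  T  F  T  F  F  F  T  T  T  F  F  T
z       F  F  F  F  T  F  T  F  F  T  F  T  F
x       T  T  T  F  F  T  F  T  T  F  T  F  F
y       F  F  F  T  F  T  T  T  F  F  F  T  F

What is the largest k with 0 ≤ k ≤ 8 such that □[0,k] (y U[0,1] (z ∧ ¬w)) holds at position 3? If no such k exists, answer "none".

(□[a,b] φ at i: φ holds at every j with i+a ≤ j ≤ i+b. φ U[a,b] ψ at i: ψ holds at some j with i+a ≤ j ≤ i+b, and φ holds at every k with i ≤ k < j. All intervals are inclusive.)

3

(y U[0,1] (z ∧ ¬w)) must hold from j=3 onward; find where it first fails.
  j=3: holds
  j=4: holds
  j=5: holds
  j=6: holds
  j=7: fails
Holds on [3,6], so largest k = 3.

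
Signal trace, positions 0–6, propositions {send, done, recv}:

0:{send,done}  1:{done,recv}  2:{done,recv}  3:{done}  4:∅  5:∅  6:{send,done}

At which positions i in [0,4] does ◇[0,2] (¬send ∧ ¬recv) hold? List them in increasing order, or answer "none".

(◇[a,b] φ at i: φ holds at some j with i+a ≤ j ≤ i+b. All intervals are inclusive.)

1, 2, 3, 4

Evaluate at each i in [0,4]:
  i=0: ✗ (none in [0,2])
  i=1: ✓ (witness j=3)
  i=2: ✓ (witness j=3)
  i=3: ✓ (witness j=3)
  i=4: ✓ (witness j=4)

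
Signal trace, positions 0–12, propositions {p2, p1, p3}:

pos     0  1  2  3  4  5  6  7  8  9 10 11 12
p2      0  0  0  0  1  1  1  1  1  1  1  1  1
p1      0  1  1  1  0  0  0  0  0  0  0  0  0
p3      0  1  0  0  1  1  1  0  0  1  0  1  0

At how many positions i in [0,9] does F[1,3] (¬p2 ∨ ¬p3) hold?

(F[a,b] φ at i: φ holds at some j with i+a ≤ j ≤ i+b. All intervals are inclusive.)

Evaluate at each i in [0,9]:
  i=0: ✓ (witness j=1)
  i=1: ✓ (witness j=2)
  i=2: ✓ (witness j=3)
  i=3: ✗ (none in [4,6])
  i=4: ✓ (witness j=7)
  i=5: ✓ (witness j=7)
  i=6: ✓ (witness j=7)
  i=7: ✓ (witness j=8)
  i=8: ✓ (witness j=10)
  i=9: ✓ (witness j=10)
Positions where it holds: {0, 1, 2, 4, 5, 6, 7, 8, 9} → 9.

9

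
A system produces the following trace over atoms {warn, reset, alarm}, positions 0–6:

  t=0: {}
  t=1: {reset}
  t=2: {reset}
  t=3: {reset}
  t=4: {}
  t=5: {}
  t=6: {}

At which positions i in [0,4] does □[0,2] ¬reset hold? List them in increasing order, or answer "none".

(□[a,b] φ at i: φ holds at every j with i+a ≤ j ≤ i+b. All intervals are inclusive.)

Evaluate at each i in [0,4]:
  i=0: ✗ (fails at j=1)
  i=1: ✗ (fails at j=1)
  i=2: ✗ (fails at j=2)
  i=3: ✗ (fails at j=3)
  i=4: ✓ (all of [4,6])

4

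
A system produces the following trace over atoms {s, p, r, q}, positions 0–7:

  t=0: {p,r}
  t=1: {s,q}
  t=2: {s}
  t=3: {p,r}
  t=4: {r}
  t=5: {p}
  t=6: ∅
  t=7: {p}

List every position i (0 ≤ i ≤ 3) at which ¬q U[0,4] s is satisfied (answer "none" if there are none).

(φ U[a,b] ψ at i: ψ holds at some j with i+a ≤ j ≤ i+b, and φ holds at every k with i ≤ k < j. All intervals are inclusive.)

0, 1, 2

Evaluate at each i in [0,3]:
  i=0: ✓ (rhs at j=1; lhs holds on [0,0])
  i=1: ✓ (rhs at j=1)
  i=2: ✓ (rhs at j=2)
  i=3: ✗ (no rhs in [3,7])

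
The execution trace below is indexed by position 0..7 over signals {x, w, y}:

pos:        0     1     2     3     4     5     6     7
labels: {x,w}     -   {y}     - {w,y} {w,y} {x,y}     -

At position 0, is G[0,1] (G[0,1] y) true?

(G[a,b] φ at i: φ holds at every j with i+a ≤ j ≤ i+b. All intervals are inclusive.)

Check G[0,1] y at every j in [0,1]:
  j=0: fails at 0
  j=1: fails at 1
Fails at j=0 → formula fails.

Does not hold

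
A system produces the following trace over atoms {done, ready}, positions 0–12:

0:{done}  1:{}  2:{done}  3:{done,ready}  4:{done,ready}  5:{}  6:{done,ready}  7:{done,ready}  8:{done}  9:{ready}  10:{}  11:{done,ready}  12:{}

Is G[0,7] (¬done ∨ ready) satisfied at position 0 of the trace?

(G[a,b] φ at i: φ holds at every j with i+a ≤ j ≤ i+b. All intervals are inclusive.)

Does not hold

Check (¬done ∨ ready) at every j in [0,7]:
  j=0: false
  j=1: true
  j=2: false
  j=3: true
  j=4: true
  j=5: true
  j=6: true
  j=7: true
Fails at j=0 → formula fails.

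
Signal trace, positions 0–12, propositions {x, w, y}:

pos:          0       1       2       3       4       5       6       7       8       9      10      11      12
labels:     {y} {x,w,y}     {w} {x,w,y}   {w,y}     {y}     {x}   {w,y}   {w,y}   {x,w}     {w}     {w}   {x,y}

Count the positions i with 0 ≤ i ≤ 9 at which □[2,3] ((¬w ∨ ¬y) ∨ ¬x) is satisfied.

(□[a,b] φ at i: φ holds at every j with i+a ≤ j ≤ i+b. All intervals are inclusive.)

Evaluate at each i in [0,9]:
  i=0: ✗ (fails at j=3)
  i=1: ✗ (fails at j=3)
  i=2: ✓ (all of [4,5])
  i=3: ✓ (all of [5,6])
  i=4: ✓ (all of [6,7])
  i=5: ✓ (all of [7,8])
  i=6: ✓ (all of [8,9])
  i=7: ✓ (all of [9,10])
  i=8: ✓ (all of [10,11])
  i=9: ✓ (all of [11,12])
Positions where it holds: {2, 3, 4, 5, 6, 7, 8, 9} → 8.

8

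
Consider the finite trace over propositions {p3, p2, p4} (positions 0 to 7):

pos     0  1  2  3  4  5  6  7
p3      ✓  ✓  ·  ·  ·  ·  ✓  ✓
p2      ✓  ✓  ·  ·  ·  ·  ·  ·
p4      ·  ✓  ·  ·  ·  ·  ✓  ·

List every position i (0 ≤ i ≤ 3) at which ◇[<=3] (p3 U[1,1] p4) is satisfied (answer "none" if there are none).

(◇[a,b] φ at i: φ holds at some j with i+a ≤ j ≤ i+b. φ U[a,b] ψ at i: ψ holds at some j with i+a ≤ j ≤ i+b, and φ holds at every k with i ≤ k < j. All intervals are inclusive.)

Evaluate at each i in [0,3]:
  i=0: ✓ (witness j=0)
  i=1: ✗ (none in [1,4])
  i=2: ✗ (none in [2,5])
  i=3: ✗ (none in [3,6])

0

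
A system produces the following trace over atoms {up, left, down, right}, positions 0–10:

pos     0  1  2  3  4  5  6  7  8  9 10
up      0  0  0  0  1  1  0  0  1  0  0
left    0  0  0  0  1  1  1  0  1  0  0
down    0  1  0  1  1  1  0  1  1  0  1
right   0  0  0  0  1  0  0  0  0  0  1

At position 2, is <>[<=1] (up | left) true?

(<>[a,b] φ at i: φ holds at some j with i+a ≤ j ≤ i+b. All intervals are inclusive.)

False

Check (up | left) at each j in [2,3]:
  j=2: false
  j=3: false
No position in the window satisfies it → formula fails.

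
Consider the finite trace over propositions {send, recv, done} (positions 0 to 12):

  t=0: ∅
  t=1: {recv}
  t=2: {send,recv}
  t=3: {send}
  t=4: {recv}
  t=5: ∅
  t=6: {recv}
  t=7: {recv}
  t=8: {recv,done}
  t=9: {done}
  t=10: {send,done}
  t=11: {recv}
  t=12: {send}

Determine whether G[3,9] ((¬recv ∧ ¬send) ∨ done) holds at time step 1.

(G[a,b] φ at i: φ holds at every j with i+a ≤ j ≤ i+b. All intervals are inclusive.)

False

Check ((¬recv ∧ ¬send) ∨ done) at every j in [4,10]:
  j=4: false
  j=5: true
  j=6: false
  j=7: false
  j=8: true
  j=9: true
  j=10: true
Fails at j=4 → formula fails.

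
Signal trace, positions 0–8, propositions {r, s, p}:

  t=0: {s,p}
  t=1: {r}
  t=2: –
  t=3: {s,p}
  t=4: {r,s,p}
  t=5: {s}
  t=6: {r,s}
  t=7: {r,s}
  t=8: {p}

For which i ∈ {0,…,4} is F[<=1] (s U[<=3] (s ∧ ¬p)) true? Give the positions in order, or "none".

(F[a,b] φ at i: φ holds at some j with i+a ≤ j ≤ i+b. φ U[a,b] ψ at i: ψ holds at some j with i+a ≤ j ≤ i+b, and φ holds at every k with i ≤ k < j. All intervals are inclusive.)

2, 3, 4

Evaluate at each i in [0,4]:
  i=0: ✗ (none in [0,1])
  i=1: ✗ (none in [1,2])
  i=2: ✓ (witness j=3)
  i=3: ✓ (witness j=3)
  i=4: ✓ (witness j=4)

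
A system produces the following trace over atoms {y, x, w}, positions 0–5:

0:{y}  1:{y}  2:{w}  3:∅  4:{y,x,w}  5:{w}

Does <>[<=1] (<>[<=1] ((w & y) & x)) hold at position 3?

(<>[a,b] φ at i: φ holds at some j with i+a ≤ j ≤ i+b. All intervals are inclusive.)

Check <>[<=1] ((w & y) & x) at each j in [3,4]:
  j=3: holds (witness at 4)
  j=4: holds (witness at 4)
Found at j=3 → formula holds.

True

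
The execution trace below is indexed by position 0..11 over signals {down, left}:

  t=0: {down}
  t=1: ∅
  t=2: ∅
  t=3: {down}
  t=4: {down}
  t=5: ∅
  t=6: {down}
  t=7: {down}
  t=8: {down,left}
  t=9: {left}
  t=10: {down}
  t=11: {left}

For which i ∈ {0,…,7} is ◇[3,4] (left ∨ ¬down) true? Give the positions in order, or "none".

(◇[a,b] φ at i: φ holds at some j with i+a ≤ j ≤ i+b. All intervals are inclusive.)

Evaluate at each i in [0,7]:
  i=0: ✗ (none in [3,4])
  i=1: ✓ (witness j=5)
  i=2: ✓ (witness j=5)
  i=3: ✗ (none in [6,7])
  i=4: ✓ (witness j=8)
  i=5: ✓ (witness j=8)
  i=6: ✓ (witness j=9)
  i=7: ✓ (witness j=11)

1, 2, 4, 5, 6, 7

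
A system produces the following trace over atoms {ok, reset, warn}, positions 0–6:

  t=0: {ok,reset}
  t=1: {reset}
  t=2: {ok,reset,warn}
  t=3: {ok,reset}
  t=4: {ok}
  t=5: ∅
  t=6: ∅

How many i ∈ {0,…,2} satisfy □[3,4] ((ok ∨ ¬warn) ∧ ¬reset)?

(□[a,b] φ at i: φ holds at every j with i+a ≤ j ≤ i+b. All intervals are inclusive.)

2

Evaluate at each i in [0,2]:
  i=0: ✗ (fails at j=3)
  i=1: ✓ (all of [4,5])
  i=2: ✓ (all of [5,6])
Positions where it holds: {1, 2} → 2.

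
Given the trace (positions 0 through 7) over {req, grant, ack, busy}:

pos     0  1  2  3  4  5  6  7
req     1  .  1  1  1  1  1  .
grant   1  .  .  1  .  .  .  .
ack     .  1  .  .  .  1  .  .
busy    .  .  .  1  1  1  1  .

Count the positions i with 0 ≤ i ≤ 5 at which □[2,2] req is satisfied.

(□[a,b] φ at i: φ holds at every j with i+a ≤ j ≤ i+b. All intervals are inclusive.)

5

Evaluate at each i in [0,5]:
  i=0: ✓ (all of [2,2])
  i=1: ✓ (all of [3,3])
  i=2: ✓ (all of [4,4])
  i=3: ✓ (all of [5,5])
  i=4: ✓ (all of [6,6])
  i=5: ✗ (fails at j=7)
Positions where it holds: {0, 1, 2, 3, 4} → 5.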